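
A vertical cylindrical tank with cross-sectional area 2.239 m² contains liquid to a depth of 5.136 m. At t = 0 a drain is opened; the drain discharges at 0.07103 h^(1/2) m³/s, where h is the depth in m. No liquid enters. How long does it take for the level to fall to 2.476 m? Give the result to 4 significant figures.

A dh/dt = −Q_out = −0.07103 √h.
∫ h^(−1/2) dh = −(0.07103/A) ∫ dt, giving 2√h = 2√h₀ − (0.07103/A) t.
t = 2A(√h₀ − √h)/0.07103 = 2·2.239·(√5.136 − √2.476)/0.07103
  = 4.47800 × (2.26627 − 1.57353) / 0.07103 = 43.6732 s.

43.67 s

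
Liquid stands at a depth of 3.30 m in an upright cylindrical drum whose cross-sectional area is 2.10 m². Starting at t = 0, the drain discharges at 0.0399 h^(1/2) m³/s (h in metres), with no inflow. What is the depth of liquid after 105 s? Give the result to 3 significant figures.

Mass balance (ρ constant): A dh/dt = −0.0399 √h.
Separate and integrate: 2(√h − √h₀) = −(0.0399/A) t.
√h = √3.30 − 0.0399·105/(2·2.10) = 1.8166 − 0.99750 = 0.81909.
h = 0.81909² = 0.67091 m.

0.671 m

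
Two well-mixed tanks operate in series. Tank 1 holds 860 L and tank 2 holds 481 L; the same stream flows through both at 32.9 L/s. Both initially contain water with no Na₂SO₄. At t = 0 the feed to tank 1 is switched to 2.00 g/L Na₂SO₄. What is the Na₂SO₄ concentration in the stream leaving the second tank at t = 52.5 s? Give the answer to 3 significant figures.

Species balance on tank i: dCᵢ/dt = (Cᵢ₋₁ − Cᵢ)/τᵢ with τᵢ = Vᵢ/Q.
τ₁ = 860/32.9 = 26.140 s; τ₂ = 481/32.9 = 14.620 s.
Tank 1: C₁ = C_in(1 − e^(−t/τ₁)). Tank 2 (τ₁ ≠ τ₂): C₂ = C_in[1 − (τ₁ e^(−t/τ₁) − τ₂ e^(−t/τ₂))/(τ₁ − τ₂)].
At t = 52.5: e^(−t/τ₁) = 0.13420, e^(−t/τ₂) = 0.027572.
C₂ = 2.00·[1 − (26.140·0.13420 − 14.620·0.027572)/(11.520)] = 2.00·0.73048 = 1.4610 g/L.

1.46 g/L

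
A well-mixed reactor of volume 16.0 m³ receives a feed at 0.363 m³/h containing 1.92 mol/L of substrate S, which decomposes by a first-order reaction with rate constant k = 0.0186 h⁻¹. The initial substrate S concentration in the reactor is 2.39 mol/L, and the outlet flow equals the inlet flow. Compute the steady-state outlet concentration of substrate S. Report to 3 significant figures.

1.06 mol/L

Species balance: V dC/dt = Q C_in − Q C − k V C.
Steady state (dC/dt = 0): C_ss = Q C_in/(Q + kV) = C_in/(1 + kV/Q).
C_ss = 0.363·1.92/(0.363 + 0.0186·16.0) = 0.69696/0.66060 = 1.0550 mol/L.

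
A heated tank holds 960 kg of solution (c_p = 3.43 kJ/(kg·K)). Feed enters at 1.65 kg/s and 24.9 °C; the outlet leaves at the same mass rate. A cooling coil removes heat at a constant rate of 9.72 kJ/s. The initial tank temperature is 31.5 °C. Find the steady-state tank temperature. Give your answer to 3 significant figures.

23.2 °C

Energy balance: M c_p dT/dt = ṁ c_p (T_in − T) − 9.72.
At steady state dT/dt = 0 ⇒ T_ss = T_in − Q̇/(ṁ c_p) = 24.9 − 9.72/(1.65·3.43) = 23.183 °C.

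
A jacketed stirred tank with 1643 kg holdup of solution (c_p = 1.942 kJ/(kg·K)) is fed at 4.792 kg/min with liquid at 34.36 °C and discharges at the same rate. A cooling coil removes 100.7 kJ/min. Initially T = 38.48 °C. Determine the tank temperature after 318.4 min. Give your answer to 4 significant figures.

Heat balance on the well-mixed liquid: M c_p dT/dt = ṁ c_p (T_in − T) − 100.7.
Rearrange: dT/dt = (T_ss − T)/τ with τ = M/ṁ = 342.863 min and T_ss = T_in − Q̇/(ṁ c_p) = 23.5391 °C.
Solution: T(t) = T_ss + (T₀ − T_ss) e^(−t/τ).
T(318.4) = 23.5391 + (14.9409)·e^(−318.4/342.863) = 23.5391 + (14.9409)·0.395087 = 29.4420 °C.

29.44 °C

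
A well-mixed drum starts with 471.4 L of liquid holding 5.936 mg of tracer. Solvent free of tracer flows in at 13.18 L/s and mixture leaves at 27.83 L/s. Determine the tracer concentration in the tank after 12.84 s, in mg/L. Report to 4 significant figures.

0.007964 mg/L

Total volume: dV/dt = Q_in − Q_out = -14.6500 L/s, so V(t) = 471.4 − 14.6500 t and V(12.84) = 283.294 L.
Solute balance: dm/dt = 0 − Q_out C = −Q_out m/V(t).
dm/m = −Q_out dt/(V₀ − 14.6500 t); integrating gives ln(m/m₀) = −(Q_out/(Q_in−Q_out)) ln(V/V₀).
m = m₀ (V₀/V)^(Q_out/(Q_in−Q_out)) = 5.936 × (471.4/283.294)^(-1.89966) = 2.25621 mg.
C = m/V = 2.25621/283.294 = 0.00796421 mg/L.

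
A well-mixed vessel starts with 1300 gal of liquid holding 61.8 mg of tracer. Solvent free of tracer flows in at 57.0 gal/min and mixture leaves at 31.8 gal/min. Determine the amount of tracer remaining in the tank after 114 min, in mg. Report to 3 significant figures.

Let m(t) be the amount of tracer. Volume: V(t) = V₀ + (Q_in − Q_out) t = 1300 + 25.200 t; V(114) = 4172.8 gal.
Species balance (pure solvent in): dm/dt = −Q_out · m/V(t).
Separate: dm/m = −Q_out dt/V(t) ⇒ ln(m/m₀) = −(Q_out/(Q_in−Q_out)) ln(V/V₀).
m = m₀ (V₀/V)^(Q_out/(Q_in−Q_out)) = 61.8 × (1300/4172.8)^(1.2619) = 14.186 mg.

14.2 mg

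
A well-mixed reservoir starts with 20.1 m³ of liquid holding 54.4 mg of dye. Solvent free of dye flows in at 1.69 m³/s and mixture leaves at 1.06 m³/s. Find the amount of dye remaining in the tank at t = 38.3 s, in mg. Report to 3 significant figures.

14.4 mg

Let m(t) be the amount of dye. Volume: V(t) = V₀ + (Q_in − Q_out) t = 20.1 + 0.63000 t; V(38.3) = 44.229 m³.
Solute balance: dm/dt = 0 − Q_out C = −Q_out m/V(t).
Separate: dm/m = −Q_out dt/V(t) ⇒ ln(m/m₀) = −(Q_out/(Q_in−Q_out)) ln(V/V₀).
m = m₀ (V₀/V)^(Q_out/(Q_in−Q_out)) = 54.4 × (20.1/44.229)^(1.6825) = 14.431 mg.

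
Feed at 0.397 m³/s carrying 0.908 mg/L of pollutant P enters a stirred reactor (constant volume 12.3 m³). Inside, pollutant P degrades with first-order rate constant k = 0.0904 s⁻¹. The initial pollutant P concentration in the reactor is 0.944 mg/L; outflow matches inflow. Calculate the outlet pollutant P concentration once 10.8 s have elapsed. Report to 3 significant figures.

0.426 mg/L

V dC/dt = Q(C_in − C) − k V C.
This is linear with rate a = Q/V + k = 0.12268 s⁻¹.
C_ss = Q C_in/(Q + kV) = 0.23890 mg/L; C(t) = C_ss + (C₀ − C_ss) e^(−a t).
C(10.8) = 0.23890 + (0.70510)·e^(−0.12268·10.8) = 0.23890 + (0.70510)·0.26583 = 0.42633 mg/L.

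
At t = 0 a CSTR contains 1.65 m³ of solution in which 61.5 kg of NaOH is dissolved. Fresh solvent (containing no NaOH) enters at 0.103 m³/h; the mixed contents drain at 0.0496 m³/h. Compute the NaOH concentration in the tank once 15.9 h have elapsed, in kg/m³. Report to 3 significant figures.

16.7 kg/m³

Total volume: dV/dt = Q_in − Q_out = 0.053400 m³/h, so V(t) = 1.65 + 0.053400 t and V(15.9) = 2.4991 m³.
Species balance (pure solvent in): dm/dt = −Q_out · m/V(t).
Separate: dm/m = −Q_out dt/V(t) ⇒ ln(m/m₀) = −(Q_out/(Q_in−Q_out)) ln(V/V₀).
m = m₀ (V₀/V)^(Q_out/(Q_in−Q_out)) = 61.5 × (1.65/2.4991)^(0.92884) = 41.823 kg.
C = m/V = 41.823/2.4991 = 16.735 kg/m³.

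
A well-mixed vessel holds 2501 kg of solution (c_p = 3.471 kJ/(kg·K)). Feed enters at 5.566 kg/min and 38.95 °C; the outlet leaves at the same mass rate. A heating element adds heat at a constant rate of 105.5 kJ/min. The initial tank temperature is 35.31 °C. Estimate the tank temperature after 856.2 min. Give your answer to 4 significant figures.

M c_p dT/dt = ṁ c_p (T_in − T) + Q̇.
τ = M/ṁ = 449.335 min; T_ss = T_in + Q̇/(ṁ c_p) = 38.95 + 105.5/(5.566·3.471) = 44.4108 °C.
Integrating: T(t) = T_ss + (T₀ − T_ss) e^(−t/τ).
T(856.2) = 44.4108 + (-9.10078)·e^(−856.2/449.335) = 44.4108 + (-9.10078)·0.148751 = 43.0570 °C.

43.06 °C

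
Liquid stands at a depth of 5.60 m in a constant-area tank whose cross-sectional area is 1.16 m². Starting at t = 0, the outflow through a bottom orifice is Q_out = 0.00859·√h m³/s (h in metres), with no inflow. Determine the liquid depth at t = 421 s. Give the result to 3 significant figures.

Mass balance (ρ constant): A dh/dt = −0.00859 √h.
Separate and integrate: 2(√h − √h₀) = −(0.00859/A) t.
√h = √5.60 − 0.00859·421/(2·1.16) = 2.3664 − 1.5588 = 0.80764.
h = 0.80764² = 0.65229 m.

0.652 m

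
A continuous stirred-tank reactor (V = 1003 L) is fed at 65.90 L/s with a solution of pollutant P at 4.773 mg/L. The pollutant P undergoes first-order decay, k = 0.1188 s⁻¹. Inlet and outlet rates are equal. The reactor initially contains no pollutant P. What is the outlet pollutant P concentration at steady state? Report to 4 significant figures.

1.700 mg/L

Accumulation = in − out − consumed: V dC/dt = Q C_in − Q C − k V C.
Steady state (dC/dt = 0): C_ss = Q C_in/(Q + kV) = C_in/(1 + kV/Q).
C_ss = 65.90·4.773/(65.90 + 0.1188·1003) = 314.541/185.056 = 1.69970 mg/L.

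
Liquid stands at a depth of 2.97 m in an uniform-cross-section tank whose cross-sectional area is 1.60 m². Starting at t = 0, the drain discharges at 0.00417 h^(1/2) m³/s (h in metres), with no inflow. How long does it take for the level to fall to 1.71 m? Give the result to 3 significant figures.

With no inflow, A dh/dt = −0.00417 √h.
This is separable: 2 d(√h)/dt = −0.00417/A, so √h = √h₀ − (0.00417/(2A)) t.
t = 2A(√h₀ − √h)/0.00417 = 2·1.60·(√2.97 − √1.71)/0.00417
  = 3.2000 × (1.7234 − 1.3077) / 0.00417 = 319.00 s.

319 s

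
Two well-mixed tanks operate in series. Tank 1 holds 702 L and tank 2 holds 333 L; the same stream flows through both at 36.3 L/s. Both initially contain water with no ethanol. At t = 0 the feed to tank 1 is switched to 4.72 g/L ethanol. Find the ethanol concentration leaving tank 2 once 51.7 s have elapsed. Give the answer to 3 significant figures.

4.12 g/L

Species balance on tank i: dCᵢ/dt = (Cᵢ₋₁ − Cᵢ)/τᵢ with τᵢ = Vᵢ/Q.
τ₁ = 702/36.3 = 19.339 s; τ₂ = 333/36.3 = 9.1736 s.
Tank 1: C₁ = C_in(1 − e^(−t/τ₁)). Tank 2 (τ₁ ≠ τ₂): C₂ = C_in[1 − (τ₁ e^(−t/τ₁) − τ₂ e^(−t/τ₂))/(τ₁ − τ₂)].
At t = 51.7: e^(−t/τ₁) = 0.069019, e^(−t/τ₂) = 0.0035679.
C₂ = 4.72·[1 − (19.339·0.069019 − 9.1736·0.0035679)/(10.165)] = 4.72·0.87192 = 4.1154 g/L.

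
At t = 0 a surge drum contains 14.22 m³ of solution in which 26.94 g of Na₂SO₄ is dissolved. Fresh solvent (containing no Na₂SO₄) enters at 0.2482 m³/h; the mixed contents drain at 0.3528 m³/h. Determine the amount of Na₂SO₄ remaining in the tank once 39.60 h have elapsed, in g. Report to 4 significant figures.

Total volume: dV/dt = Q_in − Q_out = -0.104600 m³/h, so V(t) = 14.22 − 0.104600 t and V(39.60) = 10.0778 m³.
No Na₂SO₄ enters, so dm/dt = −Q_out · (m/V).
dm/m = −Q_out dt/(V₀ − 0.104600 t); integrating gives ln(m/m₀) = −(Q_out/(Q_in−Q_out)) ln(V/V₀).
m = m₀ (V₀/V)^(Q_out/(Q_in−Q_out)) = 26.94 × (14.22/10.0778)^(-3.37285) = 8.43429 g.

8.434 g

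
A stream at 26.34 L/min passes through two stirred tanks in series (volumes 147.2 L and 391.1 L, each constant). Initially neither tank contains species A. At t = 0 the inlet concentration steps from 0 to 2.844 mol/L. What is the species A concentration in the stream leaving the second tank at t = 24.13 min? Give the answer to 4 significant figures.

1.969 mol/L

Time constants: τᵢ = Vᵢ/Q for each well-mixed tank.
τ₁ = 147.2/26.34 = 5.58846 min; τ₂ = 391.1/26.34 = 14.8481 min.
Solving the cascade with C₁(0)=C₂(0)=0 gives C₂(t) = C_in[1 − (τ₁ e^(−t/τ₁) − τ₂ e^(−t/τ₂))/(τ₁ − τ₂)].
At t = 24.13: e^(−t/τ₁) = 0.0133288, e^(−t/τ₂) = 0.196888.
C₂ = 2.844·[1 − (5.58846·0.0133288 − 14.8481·0.196888)/(-9.25968)] = 2.844·0.692329 = 1.96898 mol/L.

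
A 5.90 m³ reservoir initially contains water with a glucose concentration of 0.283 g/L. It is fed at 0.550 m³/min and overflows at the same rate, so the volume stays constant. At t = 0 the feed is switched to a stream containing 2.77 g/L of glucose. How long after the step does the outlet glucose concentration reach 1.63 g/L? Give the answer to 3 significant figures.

Species balance: V dC/dt = Q(C_in − C) ⇒ τ = V/Q = 10.727 min.
C(t) = C_in + (C₀ − C_in) e^(−t/τ). Set C = 1.63 and solve for t:
e^(−t/τ) = (C − C_in)/(C₀ − C_in) = (1.63 − 2.77)/(0.283 − 2.77) = 0.45838
t = −τ ln(…) = 10.727 × 0.78005 = 8.3678 min.

8.37 min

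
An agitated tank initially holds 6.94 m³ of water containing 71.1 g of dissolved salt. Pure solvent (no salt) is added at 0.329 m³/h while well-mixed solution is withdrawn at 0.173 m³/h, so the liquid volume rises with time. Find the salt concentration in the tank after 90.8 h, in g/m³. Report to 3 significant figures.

0.981 g/m³

Let m(t) be the amount of salt. Volume: V(t) = V₀ + (Q_in − Q_out) t = 6.94 + 0.15600 t; V(90.8) = 21.105 m³.
Solute balance: dm/dt = 0 − Q_out C = −Q_out m/V(t).
Separate: dm/m = −Q_out dt/V(t) ⇒ ln(m/m₀) = −(Q_out/(Q_in−Q_out)) ln(V/V₀).
m = m₀ (V₀/V)^(Q_out/(Q_in−Q_out)) = 71.1 × (6.94/21.105)^(1.1090) = 20.711 g.
C = m/V = 20.711/21.105 = 0.98136 g/m³.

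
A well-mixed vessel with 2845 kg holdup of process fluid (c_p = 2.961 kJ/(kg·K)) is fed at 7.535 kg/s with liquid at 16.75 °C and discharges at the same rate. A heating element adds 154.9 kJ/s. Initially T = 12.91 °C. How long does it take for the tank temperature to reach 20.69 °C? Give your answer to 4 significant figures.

482.7 s

Unsteady energy balance on the tank contents: M c_p dT/dt = ṁ c_p (T_in − T) + 154.9.
τ = M/ṁ = 377.571 s; T_ss = T_in + Q̇/(ṁ c_p) = 23.6927 °C.
T(t) = T_ss + (T₀ − T_ss) e^(−t/τ). Set T = 20.69:
e^(−t/τ) = (20.69 − 23.6927)/(12.91 − 23.6927) = 0.278475
t = −377.571 · ln(0.278475) = 482.697 s.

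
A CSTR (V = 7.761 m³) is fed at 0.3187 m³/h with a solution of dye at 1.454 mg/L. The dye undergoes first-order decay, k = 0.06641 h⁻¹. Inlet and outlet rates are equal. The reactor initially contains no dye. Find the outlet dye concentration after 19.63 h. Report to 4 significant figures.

Species balance: V dC/dt = Q C_in − Q C − k V C.
dC/dt = (Q/V) C_in − (Q/V + k) C; effective rate a = Q/V + k = 0.0410643 + 0.06641 = 0.107474 h⁻¹.
C_ss = Q C_in/(Q + kV) = 0.555551 mg/L; C(t) = C_ss + (C₀ − C_ss) e^(−a t).
C(19.63) = 0.555551 + (-0.555551)·e^(−0.107474·19.63) = 0.555551 + (-0.555551)·0.121272 = 0.488179 mg/L.

0.4882 mg/L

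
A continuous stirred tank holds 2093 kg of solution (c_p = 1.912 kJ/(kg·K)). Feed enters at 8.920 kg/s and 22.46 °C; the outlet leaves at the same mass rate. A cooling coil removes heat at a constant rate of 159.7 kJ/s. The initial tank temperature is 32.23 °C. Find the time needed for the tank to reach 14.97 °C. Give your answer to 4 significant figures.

545.2 s

M c_p dT/dt = ṁ c_p (T_in − T) − Q̇.
τ = M/ṁ = 234.641 s; T_ss = T_in − Q̇/(ṁ c_p) = 13.0962 °C.
T(t) = T_ss + (T₀ − T_ss) e^(−t/τ). Set T = 14.97:
e^(−t/τ) = (14.97 − 13.0962)/(32.23 − 13.0962) = 0.0979315
t = −234.641 · ln(0.0979315) = 545.186 s.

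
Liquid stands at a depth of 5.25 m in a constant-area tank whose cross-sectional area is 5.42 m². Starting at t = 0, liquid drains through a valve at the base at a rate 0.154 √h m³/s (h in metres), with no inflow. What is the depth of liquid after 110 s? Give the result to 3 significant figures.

0.531 m

A dh/dt = −Q_out = −0.154 √h.
∫ h^(−1/2) dh = −(0.154/A) ∫ dt, giving 2√h = 2√h₀ − (0.154/A) t.
√h = √5.25 − 0.154·110/(2·5.42) = 2.2913 − 1.5627 = 0.72856.
h = 0.72856² = 0.53080 m.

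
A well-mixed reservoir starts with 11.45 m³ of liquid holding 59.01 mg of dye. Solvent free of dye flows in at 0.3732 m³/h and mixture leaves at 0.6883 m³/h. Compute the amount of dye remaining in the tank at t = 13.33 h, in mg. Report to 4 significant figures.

Let m(t) be the amount of dye. Volume: V(t) = V₀ + (Q_in − Q_out) t = 11.45 − 0.315100 t; V(13.33) = 7.24972 m³.
No dye enters, so dm/dt = −Q_out · (m/V).
Separate: dm/m = −Q_out dt/V(t) ⇒ ln(m/m₀) = −(Q_out/(Q_in−Q_out)) ln(V/V₀).
m = m₀ (V₀/V)^(Q_out/(Q_in−Q_out)) = 59.01 × (11.45/7.24972)^(-2.18439) = 21.7450 mg.

21.74 mg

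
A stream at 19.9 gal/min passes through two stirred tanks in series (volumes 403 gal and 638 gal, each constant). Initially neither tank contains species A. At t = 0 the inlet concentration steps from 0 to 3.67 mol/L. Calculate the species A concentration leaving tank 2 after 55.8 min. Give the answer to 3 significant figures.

Species balance on tank i: dCᵢ/dt = (Cᵢ₋₁ − Cᵢ)/τᵢ with τᵢ = Vᵢ/Q.
τ₁ = 403/19.9 = 20.251 min; τ₂ = 638/19.9 = 32.060 min.
Solving the cascade with C₁(0)=C₂(0)=0 gives C₂(t) = C_in[1 − (τ₁ e^(−t/τ₁) − τ₂ e^(−t/τ₂))/(τ₁ − τ₂)].
At t = 55.8: e^(−t/τ₁) = 0.063585, e^(−t/τ₂) = 0.17544.
C₂ = 3.67·[1 − (20.251·0.063585 − 32.060·0.17544)/(-11.809)] = 3.67·0.63275 = 2.3222 mol/L.

2.32 mol/L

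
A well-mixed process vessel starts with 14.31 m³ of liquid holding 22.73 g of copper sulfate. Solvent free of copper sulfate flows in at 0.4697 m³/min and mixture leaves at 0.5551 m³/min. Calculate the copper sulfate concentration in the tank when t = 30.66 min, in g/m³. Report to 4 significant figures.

Total volume: dV/dt = Q_in − Q_out = -0.0854000 m³/min, so V(t) = 14.31 − 0.0854000 t and V(30.66) = 11.6916 m³.
Species balance (pure solvent in): dm/dt = −Q_out · m/V(t).
Separate: dm/m = −Q_out dt/V(t) ⇒ ln(m/m₀) = −(Q_out/(Q_in−Q_out)) ln(V/V₀).
m = m₀ (V₀/V)^(Q_out/(Q_in−Q_out)) = 22.73 × (14.31/11.6916)^(-6.50000) = 6.11127 g.
C = m/V = 6.11127/11.6916 = 0.522704 g/m³.

0.5227 g/m³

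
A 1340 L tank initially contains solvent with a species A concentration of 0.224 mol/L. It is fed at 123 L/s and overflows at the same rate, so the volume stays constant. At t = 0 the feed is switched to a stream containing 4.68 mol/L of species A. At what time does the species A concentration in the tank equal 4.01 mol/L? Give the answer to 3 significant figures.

Species balance: V dC/dt = Q(C_in − C) ⇒ τ = V/Q = 10.894 s.
C(t) = C_in + (C₀ − C_in) e^(−t/τ). Set C = 4.01 and solve for t:
e^(−t/τ) = (C − C_in)/(C₀ − C_in) = (4.01 − 4.68)/(0.224 − 4.68) = 0.15036
t = −τ ln(…) = 10.894 × 1.8947 = 20.642 s.

20.6 s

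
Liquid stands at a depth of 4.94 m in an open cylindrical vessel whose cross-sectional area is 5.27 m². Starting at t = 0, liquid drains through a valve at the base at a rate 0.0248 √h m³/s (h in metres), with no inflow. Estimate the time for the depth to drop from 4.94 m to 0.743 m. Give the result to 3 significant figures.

578 s

With no inflow, A dh/dt = −0.0248 √h.
∫ h^(−1/2) dh = −(0.0248/A) ∫ dt, giving 2√h = 2√h₀ − (0.0248/A) t.
t = 2A(√h₀ − √h)/0.0248 = 2·5.27·(√4.94 − √0.743)/0.0248
  = 10.540 × (2.2226 − 0.86197) / 0.0248 = 578.27 s.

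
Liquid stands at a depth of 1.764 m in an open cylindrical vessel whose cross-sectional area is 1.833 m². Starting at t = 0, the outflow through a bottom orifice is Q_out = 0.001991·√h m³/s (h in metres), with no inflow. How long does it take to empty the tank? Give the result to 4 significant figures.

A dh/dt = −Q_out = −0.001991 √h.
This is separable: 2 d(√h)/dt = −0.001991/A, so √h = √h₀ − (0.001991/(2A)) t.
Set h = 0: 2√h₀ = (0.001991/A) t_empty ⇒ t_empty = 2A√h₀/0.001991.
t_empty = 2·1.833·√1.764/0.001991 = 3.66600·1.32816/0.001991 = 2445.52 s.

2446 s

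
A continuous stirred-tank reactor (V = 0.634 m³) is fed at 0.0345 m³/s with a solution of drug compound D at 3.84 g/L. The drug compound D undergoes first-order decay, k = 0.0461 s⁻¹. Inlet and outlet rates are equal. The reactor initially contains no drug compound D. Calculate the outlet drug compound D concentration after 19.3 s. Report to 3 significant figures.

Accumulation = in − out − consumed: V dC/dt = Q C_in − Q C − k V C.
dC/dt = (Q/V) C_in − (Q/V + k) C; effective rate a = Q/V + k = 0.054416 + 0.0461 = 0.10052 s⁻¹.
C_ss = Q C_in/(Q + kV) = 2.0789 g/L; C(t) = C_ss + (C₀ − C_ss) e^(−a t).
C(19.3) = 2.0789 + (-2.0789)·e^(−0.10052·19.3) = 2.0789 + (-2.0789)·0.14371 = 1.7801 g/L.

1.78 g/L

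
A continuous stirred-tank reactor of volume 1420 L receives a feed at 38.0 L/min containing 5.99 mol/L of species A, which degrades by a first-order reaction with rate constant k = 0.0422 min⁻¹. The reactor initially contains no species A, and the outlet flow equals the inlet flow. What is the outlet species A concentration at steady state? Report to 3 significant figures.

V dC/dt = Q(C_in − C) − k V C.
At steady state: 0 = Q C_in − (Q + kV) C_ss, so C_ss = Q C_in/(Q + kV).
C_ss = 38.0·5.99/(38.0 + 0.0422·1420) = 227.62/97.924 = 2.3245 mol/L.

2.32 mol/L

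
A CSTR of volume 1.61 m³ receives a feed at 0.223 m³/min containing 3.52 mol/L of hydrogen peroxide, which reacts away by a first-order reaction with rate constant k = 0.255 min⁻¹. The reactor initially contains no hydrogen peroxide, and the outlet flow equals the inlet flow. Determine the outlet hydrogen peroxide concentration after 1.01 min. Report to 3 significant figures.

Species balance: V dC/dt = Q C_in − Q C − k V C.
dC/dt = (Q/V) C_in − (Q/V + k) C; effective rate a = Q/V + k = 0.13851 + 0.255 = 0.39351 min⁻¹.
C_ss = Q C_in/(Q + kV) = 1.2390 mol/L; C(t) = C_ss + (C₀ − C_ss) e^(−a t).
C(1.01) = 1.2390 + (-1.2390)·e^(−0.39351·1.01) = 1.2390 + (-1.2390)·0.67204 = 0.40634 mol/L.

0.406 mol/L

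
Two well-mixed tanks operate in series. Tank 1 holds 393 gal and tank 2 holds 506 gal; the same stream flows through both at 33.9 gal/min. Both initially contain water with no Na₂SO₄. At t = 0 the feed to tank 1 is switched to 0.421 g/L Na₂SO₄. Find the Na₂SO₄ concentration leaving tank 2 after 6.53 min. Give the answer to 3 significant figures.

Time constants: τᵢ = Vᵢ/Q for each well-mixed tank.
τ₁ = 393/33.9 = 11.593 min; τ₂ = 506/33.9 = 14.926 min.
Tank 1: C₁ = C_in(1 − e^(−t/τ₁)). Tank 2 (τ₁ ≠ τ₂): C₂ = C_in[1 − (τ₁ e^(−t/τ₁) − τ₂ e^(−t/τ₂))/(τ₁ − τ₂)].
At t = 6.53: e^(−t/τ₁) = 0.56934, e^(−t/τ₂) = 0.64566.
C₂ = 0.421·[1 − (11.593·0.56934 − 14.926·0.64566)/(-3.3333)] = 0.421·0.088919 = 0.037435 g/L.

0.0374 g/L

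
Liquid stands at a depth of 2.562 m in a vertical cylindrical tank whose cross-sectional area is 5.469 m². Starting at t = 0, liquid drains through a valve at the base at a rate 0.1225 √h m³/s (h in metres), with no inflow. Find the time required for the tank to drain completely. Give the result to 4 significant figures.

A dh/dt = −Q_out = −0.1225 √h.
This is separable: 2 d(√h)/dt = −0.1225/A, so √h = √h₀ − (0.1225/(2A)) t.
Set h = 0: 2√h₀ = (0.1225/A) t_empty ⇒ t_empty = 2A√h₀/0.1225.
t_empty = 2·5.469·√2.562/0.1225 = 10.9380·1.60062/0.1225 = 142.919 s.

142.9 s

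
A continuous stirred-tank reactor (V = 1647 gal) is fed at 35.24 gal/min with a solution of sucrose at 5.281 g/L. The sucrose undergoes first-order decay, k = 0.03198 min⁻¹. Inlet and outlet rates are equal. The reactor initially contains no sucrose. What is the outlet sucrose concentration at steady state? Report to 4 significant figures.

2.117 g/L

V dC/dt = Q(C_in − C) − k V C.
Steady state (dC/dt = 0): C_ss = Q C_in/(Q + kV) = C_in/(1 + kV/Q).
C_ss = 35.24·5.281/(35.24 + 0.03198·1647) = 186.102/87.9111 = 2.11694 g/L.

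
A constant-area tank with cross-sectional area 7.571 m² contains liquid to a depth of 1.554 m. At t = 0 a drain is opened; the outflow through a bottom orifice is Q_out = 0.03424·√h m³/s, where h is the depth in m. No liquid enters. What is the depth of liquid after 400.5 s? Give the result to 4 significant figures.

0.1163 m

With no inflow, A dh/dt = −0.03424 √h.
This is separable: 2 d(√h)/dt = −0.03424/A, so √h = √h₀ − (0.03424/(2A)) t.
√h = √1.554 − 0.03424·400.5/(2·7.571) = 1.24660 − 0.905635 = 0.340961.
h = 0.340961² = 0.116254 m.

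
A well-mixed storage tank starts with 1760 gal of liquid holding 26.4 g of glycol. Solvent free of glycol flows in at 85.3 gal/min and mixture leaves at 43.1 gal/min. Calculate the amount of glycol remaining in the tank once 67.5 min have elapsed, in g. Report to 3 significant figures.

9.88 g

Let m(t) be the amount of glycol. Volume: V(t) = V₀ + (Q_in − Q_out) t = 1760 + 42.200 t; V(67.5) = 4608.5 gal.
No glycol enters, so dm/dt = −Q_out · (m/V).
dm/m = −Q_out dt/(V₀ + 42.200 t); integrating gives ln(m/m₀) = −(Q_out/(Q_in−Q_out)) ln(V/V₀).
m = m₀ (V₀/V)^(Q_out/(Q_in−Q_out)) = 26.4 × (1760/4608.5)^(1.0213) = 9.8774 g.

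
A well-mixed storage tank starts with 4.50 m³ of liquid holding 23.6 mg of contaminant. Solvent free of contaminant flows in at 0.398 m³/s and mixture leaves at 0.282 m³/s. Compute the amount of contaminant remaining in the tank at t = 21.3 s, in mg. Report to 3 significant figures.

8.14 mg

Let m(t) be the amount of contaminant. Volume: V(t) = V₀ + (Q_in − Q_out) t = 4.50 + 0.11600 t; V(21.3) = 6.9708 m³.
Species balance (pure solvent in): dm/dt = −Q_out · m/V(t).
dm/m = −Q_out dt/(V₀ + 0.11600 t); integrating gives ln(m/m₀) = −(Q_out/(Q_in−Q_out)) ln(V/V₀).
m = m₀ (V₀/V)^(Q_out/(Q_in−Q_out)) = 23.6 × (4.50/6.9708)^(2.4310) = 8.1441 mg.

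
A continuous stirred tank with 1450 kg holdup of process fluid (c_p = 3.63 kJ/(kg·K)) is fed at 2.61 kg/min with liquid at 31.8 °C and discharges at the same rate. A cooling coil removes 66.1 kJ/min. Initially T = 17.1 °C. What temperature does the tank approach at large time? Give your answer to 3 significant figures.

24.8 °C

M c_p dT/dt = ṁ c_p (T_in − T) − Q̇.
At steady state dT/dt = 0 ⇒ T_ss = T_in − Q̇/(ṁ c_p) = 31.8 − 66.1/(2.61·3.63) = 24.823 °C.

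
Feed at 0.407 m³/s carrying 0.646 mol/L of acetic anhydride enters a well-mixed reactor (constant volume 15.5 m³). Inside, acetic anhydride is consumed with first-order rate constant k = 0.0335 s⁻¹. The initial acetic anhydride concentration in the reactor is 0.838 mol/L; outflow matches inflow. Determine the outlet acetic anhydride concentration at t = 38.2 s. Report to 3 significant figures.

V dC/dt = Q(C_in − C) − k V C.
dC/dt = (Q/V) C_in − (Q/V + k) C; effective rate a = Q/V + k = 0.026258 + 0.0335 = 0.059758 s⁻¹.
C_ss = Q C_in/(Q + kV) = 0.28386 mol/L; C(t) = C_ss + (C₀ − C_ss) e^(−a t).
C(38.2) = 0.28386 + (0.55414)·e^(−0.059758·38.2) = 0.28386 + (0.55414)·0.10200 = 0.34038 mol/L.

0.340 mol/L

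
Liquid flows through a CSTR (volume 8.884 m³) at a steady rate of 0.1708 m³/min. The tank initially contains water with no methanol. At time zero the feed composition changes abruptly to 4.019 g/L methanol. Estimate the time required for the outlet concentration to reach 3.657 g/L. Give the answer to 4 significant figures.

Species balance: V dC/dt = Q(C_in − C) ⇒ τ = V/Q = 52.0141 min.
C(t) = C_in + (C₀ − C_in) e^(−t/τ). Set C = 3.657 and solve for t:
e^(−t/τ) = (C − C_in)/(C₀ − C_in) = (3.657 − 4.019)/(0 − 4.019) = 0.0900722
t = −τ ln(…) = 52.0141 × 2.40714 = 125.205 min.

125.2 min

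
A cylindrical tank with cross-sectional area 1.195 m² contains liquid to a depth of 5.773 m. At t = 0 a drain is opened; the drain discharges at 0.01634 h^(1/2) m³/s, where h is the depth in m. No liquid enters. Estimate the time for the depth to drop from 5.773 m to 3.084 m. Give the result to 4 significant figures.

94.57 s

With no inflow, A dh/dt = −0.01634 √h.
Separate and integrate: 2(√h − √h₀) = −(0.01634/A) t.
t = 2A(√h₀ − √h)/0.01634 = 2·1.195·(√5.773 − √3.084)/0.01634
  = 2.39000 × (2.40271 − 1.75613) / 0.01634 = 94.5724 s.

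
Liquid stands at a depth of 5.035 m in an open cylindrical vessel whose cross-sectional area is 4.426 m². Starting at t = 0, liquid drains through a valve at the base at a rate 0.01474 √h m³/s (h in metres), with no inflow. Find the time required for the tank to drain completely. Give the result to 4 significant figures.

1348 s

Volume balance on the tank: A dh/dt = −0.01474 √h.
∫ h^(−1/2) dh = −(0.01474/A) ∫ dt, giving 2√h = 2√h₀ − (0.01474/A) t.
Set h = 0: 2√h₀ = (0.01474/A) t_empty ⇒ t_empty = 2A√h₀/0.01474.
t_empty = 2·4.426·√5.035/0.01474 = 8.85200·2.24388/0.01474 = 1347.55 s.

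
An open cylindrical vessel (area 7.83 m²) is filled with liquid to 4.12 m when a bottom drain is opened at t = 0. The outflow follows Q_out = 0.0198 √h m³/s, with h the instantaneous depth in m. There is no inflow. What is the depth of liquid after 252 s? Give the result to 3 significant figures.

A dh/dt = −Q_out = −0.0198 √h.
This is separable: 2 d(√h)/dt = −0.0198/A, so √h = √h₀ − (0.0198/(2A)) t.
√h = √4.12 − 0.0198·252/(2·7.83) = 2.0298 − 0.31862 = 1.7112.
h = 1.7112² = 2.9281 m.

2.93 m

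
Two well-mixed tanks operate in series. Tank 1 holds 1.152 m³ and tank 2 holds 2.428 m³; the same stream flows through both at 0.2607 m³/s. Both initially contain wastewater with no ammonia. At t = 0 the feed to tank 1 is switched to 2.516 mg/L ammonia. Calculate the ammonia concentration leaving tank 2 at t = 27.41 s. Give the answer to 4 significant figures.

Species balance on tank i: dCᵢ/dt = (Cᵢ₋₁ − Cᵢ)/τᵢ with τᵢ = Vᵢ/Q.
τ₁ = 1.152/0.2607 = 4.41887 s; τ₂ = 2.428/0.2607 = 9.31339 s.
Tank 1: C₁ = C_in(1 − e^(−t/τ₁)). Tank 2 (τ₁ ≠ τ₂): C₂ = C_in[1 − (τ₁ e^(−t/τ₁) − τ₂ e^(−t/τ₂))/(τ₁ − τ₂)].
At t = 27.41: e^(−t/τ₁) = 0.00202347, e^(−t/τ₂) = 0.0527034.
C₂ = 2.516·[1 − (4.41887·0.00202347 − 9.31339·0.0527034)/(-4.89451)] = 2.516·0.901542 = 2.26828 mg/L.

2.268 mg/L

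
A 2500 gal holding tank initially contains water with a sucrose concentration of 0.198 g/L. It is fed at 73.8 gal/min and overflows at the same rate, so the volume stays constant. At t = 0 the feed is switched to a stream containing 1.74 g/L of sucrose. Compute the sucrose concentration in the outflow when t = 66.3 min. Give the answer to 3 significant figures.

Mass balance on the solute (V constant): V dC/dt = Q(C_in − C).
Time constant τ = V/Q = 2500/73.8 = 33.875 min.
C approaches C_in exponentially: C(t) = C_in + (C₀ − C_in) e^(−t/τ).
C(66.3) = 1.74 + (0.198 − 1.74)·e^(−66.3/33.875) = 1.74 + (-1.5420)·0.14126 = 1.5222 g/L.

1.52 g/L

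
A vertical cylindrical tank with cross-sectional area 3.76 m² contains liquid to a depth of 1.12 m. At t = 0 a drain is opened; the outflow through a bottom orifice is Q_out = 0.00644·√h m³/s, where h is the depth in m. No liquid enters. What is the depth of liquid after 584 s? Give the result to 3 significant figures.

A dh/dt = −Q_out = −0.00644 √h.
∫ h^(−1/2) dh = −(0.00644/A) ∫ dt, giving 2√h = 2√h₀ − (0.00644/A) t.
√h = √1.12 − 0.00644·584/(2·3.76) = 1.0583 − 0.50013 = 0.55817.
h = 0.55817² = 0.31156 m.

0.312 m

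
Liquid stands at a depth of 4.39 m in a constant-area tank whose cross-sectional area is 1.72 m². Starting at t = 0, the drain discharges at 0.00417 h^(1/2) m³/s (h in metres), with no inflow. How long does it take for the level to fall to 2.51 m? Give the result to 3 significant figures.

421 s

With no inflow, A dh/dt = −0.00417 √h.
∫ h^(−1/2) dh = −(0.00417/A) ∫ dt, giving 2√h = 2√h₀ − (0.00417/A) t.
t = 2A(√h₀ − √h)/0.00417 = 2·1.72·(√4.39 − √2.51)/0.00417
  = 3.4400 × (2.0952 − 1.5843) / 0.00417 = 421.49 s.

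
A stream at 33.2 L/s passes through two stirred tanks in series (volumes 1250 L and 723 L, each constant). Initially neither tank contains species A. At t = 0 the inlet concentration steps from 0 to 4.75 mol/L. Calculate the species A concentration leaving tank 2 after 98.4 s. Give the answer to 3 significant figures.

Species balance on tank i: dCᵢ/dt = (Cᵢ₋₁ − Cᵢ)/τᵢ with τᵢ = Vᵢ/Q.
τ₁ = 1250/33.2 = 37.651 s; τ₂ = 723/33.2 = 21.777 s.
Tank 1: C₁ = C_in(1 − e^(−t/τ₁)). Tank 2 (τ₁ ≠ τ₂): C₂ = C_in[1 − (τ₁ e^(−t/τ₁) − τ₂ e^(−t/τ₂))/(τ₁ − τ₂)].
At t = 98.4: e^(−t/τ₁) = 0.073277, e^(−t/τ₂) = 0.010905.
C₂ = 4.75·[1 − (37.651·0.073277 − 21.777·0.010905)/(15.873)] = 4.75·0.84115 = 3.9955 mol/L.

4.00 mol/L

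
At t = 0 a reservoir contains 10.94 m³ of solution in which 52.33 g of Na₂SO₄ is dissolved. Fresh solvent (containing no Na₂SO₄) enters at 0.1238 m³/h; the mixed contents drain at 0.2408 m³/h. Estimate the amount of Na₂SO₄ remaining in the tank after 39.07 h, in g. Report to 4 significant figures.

Let m(t) be the amount of Na₂SO₄. Volume: V(t) = V₀ + (Q_in − Q_out) t = 10.94 − 0.117000 t; V(39.07) = 6.36881 m³.
No Na₂SO₄ enters, so dm/dt = −Q_out · (m/V).
dm/m = −Q_out dt/(V₀ − 0.117000 t); integrating gives ln(m/m₀) = −(Q_out/(Q_in−Q_out)) ln(V/V₀).
m = m₀ (V₀/V)^(Q_out/(Q_in−Q_out)) = 52.33 × (10.94/6.36881)^(-2.05812) = 17.1861 g.

17.19 g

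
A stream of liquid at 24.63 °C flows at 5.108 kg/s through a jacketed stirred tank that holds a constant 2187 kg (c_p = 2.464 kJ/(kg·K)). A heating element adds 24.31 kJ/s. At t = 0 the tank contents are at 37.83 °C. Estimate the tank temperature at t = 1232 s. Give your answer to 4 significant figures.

27.20 °C

M c_p dT/dt = ṁ c_p (T_in − T) + Q̇.
τ = M/ṁ = 428.152 s; T_ss = T_in + Q̇/(ṁ c_p) = 24.63 + 24.31/(5.108·2.464) = 26.5615 °C.
This is linear first-order; T(t) = T_ss + (T₀ − T_ss) e^(−t/τ).
T(1232) = 26.5615 + (11.2685)·e^(−1232/428.152) = 26.5615 + (11.2685)·0.0562762 = 27.1956 °C.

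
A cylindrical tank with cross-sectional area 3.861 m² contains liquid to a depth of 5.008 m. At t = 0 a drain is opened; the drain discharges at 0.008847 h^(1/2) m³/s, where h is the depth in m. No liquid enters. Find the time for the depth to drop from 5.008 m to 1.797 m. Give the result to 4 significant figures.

With no inflow, A dh/dt = −0.008847 √h.
∫ h^(−1/2) dh = −(0.008847/A) ∫ dt, giving 2√h = 2√h₀ − (0.008847/A) t.
t = 2A(√h₀ − √h)/0.008847 = 2·3.861·(√5.008 − √1.797)/0.008847
  = 7.72200 × (2.23786 − 1.34052) / 0.008847 = 783.227 s.

783.2 s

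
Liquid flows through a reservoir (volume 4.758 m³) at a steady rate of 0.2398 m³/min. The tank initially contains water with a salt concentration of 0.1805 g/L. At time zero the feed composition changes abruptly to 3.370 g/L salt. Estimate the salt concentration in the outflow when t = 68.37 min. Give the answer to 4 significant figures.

Accumulation = in − out for the solute gives V dC/dt = Q(C_in − C).
So dC/dt = (C_in − C)/τ with τ = V/Q = 4.758/0.2398 = 19.8415 min.
This is linear first-order; C(t) = C_in + (C₀ − C_in) e^(−t/τ).
C(68.37) = 3.370 + (0.1805 − 3.370)·e^(−68.37/19.8415) = 3.370 + (-3.18950)·0.0318792 = 3.26832 g/L.

3.268 g/L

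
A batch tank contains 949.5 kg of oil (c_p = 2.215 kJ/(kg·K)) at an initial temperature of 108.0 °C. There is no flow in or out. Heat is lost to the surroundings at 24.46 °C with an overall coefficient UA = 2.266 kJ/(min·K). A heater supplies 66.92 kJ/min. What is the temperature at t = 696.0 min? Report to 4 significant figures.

Lumped-capacitance energy balance: M c_p dT/dt = UA(T_amb − T) + Q̇.
dT/dt = (T_ss − T)/τ with T_ss = T_amb + Q̇/UA = 24.46 + 66.92/2.266 = 53.9922 °C, τ = M c_p/UA = 949.5·2.215/2.266 = 928.130 min.
Integrating: T(t) = T_ss + (T₀ − T_ss) e^(−t/τ).
T(696.0) = 53.9922 + (54.0078)·0.472416 = 79.5064 °C.

79.51 °C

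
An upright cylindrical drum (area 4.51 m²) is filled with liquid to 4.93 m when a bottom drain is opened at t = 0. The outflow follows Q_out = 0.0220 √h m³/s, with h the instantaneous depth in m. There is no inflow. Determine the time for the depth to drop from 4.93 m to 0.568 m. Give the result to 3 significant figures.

601 s

Mass balance (ρ constant): A dh/dt = −0.0220 √h.
This is separable: 2 d(√h)/dt = −0.0220/A, so √h = √h₀ − (0.0220/(2A)) t.
t = 2A(√h₀ − √h)/0.0220 = 2·4.51·(√4.93 − √0.568)/0.0220
  = 9.0200 × (2.2204 − 0.75366) / 0.0220 = 601.35 s.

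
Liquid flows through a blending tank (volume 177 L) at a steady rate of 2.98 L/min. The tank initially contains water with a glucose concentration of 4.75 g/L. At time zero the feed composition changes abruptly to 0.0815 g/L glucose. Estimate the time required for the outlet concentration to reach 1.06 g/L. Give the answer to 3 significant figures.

92.8 min

Mass balance on the solute (V constant): V dC/dt = Q(C_in − C), so τ = V/Q = 59.396 min.
C(t) = C_in + (C₀ − C_in) e^(−t/τ). Set C = 1.06 and solve for t:
e^(−t/τ) = (C − C_in)/(C₀ − C_in) = (1.06 − 0.0815)/(4.75 − 0.0815) = 0.20960
t = −τ ln(…) = 59.396 × 1.5626 = 92.811 min.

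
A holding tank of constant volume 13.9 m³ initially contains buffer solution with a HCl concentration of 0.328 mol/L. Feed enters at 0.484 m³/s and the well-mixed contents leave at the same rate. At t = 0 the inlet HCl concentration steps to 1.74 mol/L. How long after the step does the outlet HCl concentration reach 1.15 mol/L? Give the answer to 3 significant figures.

25.1 s

Species balance on the tank: V dC/dt = Q(C_in − C), so τ = V/Q = 28.719 s.
C(t) = C_in + (C₀ − C_in) e^(−t/τ). Set C = 1.15 and solve for t:
e^(−t/τ) = (C − C_in)/(C₀ − C_in) = (1.15 − 1.74)/(0.328 − 1.74) = 0.41785
t = −τ ln(…) = 28.719 × 0.87264 = 25.061 s.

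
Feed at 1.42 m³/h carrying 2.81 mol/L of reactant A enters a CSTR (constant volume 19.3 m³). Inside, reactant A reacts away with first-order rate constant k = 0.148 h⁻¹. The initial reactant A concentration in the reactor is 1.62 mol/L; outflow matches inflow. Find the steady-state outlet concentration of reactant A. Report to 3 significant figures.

0.933 mol/L

Species balance: V dC/dt = Q C_in − Q C − k V C.
At steady state: 0 = Q C_in − (Q + kV) C_ss, so C_ss = Q C_in/(Q + kV).
C_ss = 1.42·2.81/(1.42 + 0.148·19.3) = 3.9902/4.2764 = 0.93307 mol/L.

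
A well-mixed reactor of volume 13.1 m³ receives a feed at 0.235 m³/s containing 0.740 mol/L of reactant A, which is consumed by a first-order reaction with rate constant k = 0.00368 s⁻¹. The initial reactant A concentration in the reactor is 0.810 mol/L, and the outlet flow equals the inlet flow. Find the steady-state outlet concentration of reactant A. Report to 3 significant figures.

Accumulation = in − out − consumed: V dC/dt = Q C_in − Q C − k V C.
At steady state: 0 = Q C_in − (Q + kV) C_ss, so C_ss = Q C_in/(Q + kV).
C_ss = 0.235·0.740/(0.235 + 0.00368·13.1) = 0.17390/0.28321 = 0.61404 mol/L.

0.614 mol/L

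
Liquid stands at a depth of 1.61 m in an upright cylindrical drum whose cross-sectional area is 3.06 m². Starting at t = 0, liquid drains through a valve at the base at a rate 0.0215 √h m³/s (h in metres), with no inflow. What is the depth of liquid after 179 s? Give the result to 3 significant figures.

0.410 m

A dh/dt = −Q_out = −0.0215 √h.
Separate and integrate: 2(√h − √h₀) = −(0.0215/A) t.
√h = √1.61 − 0.0215·179/(2·3.06) = 1.2689 − 0.62884 = 0.64002.
h = 0.64002² = 0.40962 m.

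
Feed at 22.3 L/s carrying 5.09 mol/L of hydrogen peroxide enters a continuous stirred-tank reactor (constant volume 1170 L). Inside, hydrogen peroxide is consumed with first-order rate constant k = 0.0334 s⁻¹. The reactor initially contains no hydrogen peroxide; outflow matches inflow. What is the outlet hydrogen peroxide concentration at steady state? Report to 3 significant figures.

1.85 mol/L

V dC/dt = Q(C_in − C) − k V C.
Steady state (dC/dt = 0): C_ss = Q C_in/(Q + kV) = C_in/(1 + kV/Q).
C_ss = 22.3·5.09/(22.3 + 0.0334·1170) = 113.51/61.378 = 1.8493 mol/L.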